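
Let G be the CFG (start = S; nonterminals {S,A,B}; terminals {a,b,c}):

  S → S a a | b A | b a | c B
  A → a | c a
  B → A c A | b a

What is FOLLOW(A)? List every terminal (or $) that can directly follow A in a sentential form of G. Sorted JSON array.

Compute FIRST by fixpoint:
iter 1:
  A via A→a: +{a}
  A via A→c a: +{c}
  B via B→A c A: +{a,c}
  B via B→b a: +{b}
  S via S→b A: +{b}
  S via S→c B: +{c}
  FIRST[S]={b,c}  FIRST[A]={a,c}  FIRST[B]={a,b,c}
iter 2: done
  FIRST[S]={b,c}  FIRST[A]={a,c}  FIRST[B]={a,b,c}

Compute FOLLOW by fixpoint:
initialize: $ ∈ FOLLOW(S)
round 1:
  B→A c A: FOLLOW(A) ⊇ FIRST(c) = {c}; new: +{c}
  S→S a a: FOLLOW(S) ⊇ FIRST(a) = {a}; new: +{a}
  S→b A: FOLLOW(A) ⊇ FOLLOW(S) ⊇ {$,a}; new: +{$,a}
  S→c B: FOLLOW(B) ⊇ FOLLOW(S) ⊇ {$,a}; new: +{$,a}
  FOLLOW(S)={$,a}  FOLLOW(A)={$,a,c}  FOLLOW(B)={$,a}
round 2: (no change)
  FOLLOW(S)={$,a}  FOLLOW(A)={$,a,c}  FOLLOW(B)={$,a}

FOLLOW(A) = ["$", "a", "c"]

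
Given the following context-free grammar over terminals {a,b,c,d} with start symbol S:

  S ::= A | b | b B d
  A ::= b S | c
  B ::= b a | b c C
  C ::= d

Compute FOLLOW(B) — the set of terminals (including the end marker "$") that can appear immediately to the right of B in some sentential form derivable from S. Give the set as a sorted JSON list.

FIRST sets, iterate to fixpoint:
[1]
  A via A→b S: +{b}
  A via A→c: +{c}
  B via B→b a: +{b}
  C via C→d: +{d}
  S via S→A: +{b,c}
  FIRST[S]={b,c}  FIRST[A]={b,c}  FIRST[B]={b}  FIRST[C]={d}
[2] — fixpoint
  FIRST[S]={b,c}  FIRST[A]={b,c}  FIRST[B]={b}  FIRST[C]={d}

FOLLOW sets:
FOLLOW(S) := {$}
round 1:
  S→A: FOLLOW(A) ⊇ FOLLOW(S) ⊇ {$}; new: +{$}
  S→b B d: FOLLOW(B) ⊇ FIRST(d) = {d}; new: +{d}
  FOLLOW(S)={$}  FOLLOW(A)={$}  FOLLOW(B)={d}  FOLLOW(C)={}
round 2:
  B→b c C: FOLLOW(C) ⊇ FOLLOW(B) ⊇ {d}; new: +{d}
  FOLLOW(S)={$}  FOLLOW(A)={$}  FOLLOW(B)={d}  FOLLOW(C)={d}
round 3: done
  FOLLOW(S)={$}  FOLLOW(A)={$}  FOLLOW(B)={d}  FOLLOW(C)={d}

FOLLOW(B) = ["d"]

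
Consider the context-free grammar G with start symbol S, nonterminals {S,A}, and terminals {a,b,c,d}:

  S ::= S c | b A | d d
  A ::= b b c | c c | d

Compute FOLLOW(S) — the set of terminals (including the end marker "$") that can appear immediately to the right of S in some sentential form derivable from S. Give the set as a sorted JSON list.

FIRST iteration:
iter 1:
  A via A→b b c: +{b}
  A via A→c c: +{c}
  A via A→d: +{d}
  S via S→b A: +{b}
  S via S→d d: +{d}
  FIRST(S)={b,d}  FIRST(A)={b,c,d}
iter 2: (no change)
  FIRST(S)={b,d}  FIRST(A)={b,c,d}

FOLLOW sets:
seed FOLLOW(S) with $
pass 1:
  S→S c: FOLLOW(S) ⊇ FIRST(c) = {c}; new: +{c}
  S→b A: FOLLOW(A) ⊇ FOLLOW(S) ⊇ {$,c}; new: +{$,c}
  FOLLOW[S]={$,c}  FOLLOW[A]={$,c}
pass 2: (stable)
  FOLLOW[S]={$,c}  FOLLOW[A]={$,c}

FOLLOW(S) = ["$", "c"]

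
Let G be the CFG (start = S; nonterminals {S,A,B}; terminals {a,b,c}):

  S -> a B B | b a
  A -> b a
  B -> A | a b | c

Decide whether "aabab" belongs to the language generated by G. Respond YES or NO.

CNF form of G:
  S -> T0 T1 | T1 X2
  A -> T0 T1
  B -> T0 T1 | T1 T0 | c
  T0 -> b
  T1 -> a
  X2 -> B B

Fill CYK table bottom-up:
  cell(0,0) a: {T1}  orig:{}
  cell(1,1) a: {T1}  orig:{}
  cell(2,2) b: {T0}  orig:{}
  cell(3,3) a: {T1}  orig:{}
  cell(4,4) b: {T0}  orig:{}
  cell(0,1) aa: ∅
  cell(1,2) ab: {B}
  cell(2,3) ba: {A,B,S}
  cell(3,4) ab: {B}
  cell(0,2) aab: ∅
  cell(1,3) aba: ∅
  cell(2,4) bab: ∅
  cell(0,3) aaba: ∅
  cell(1,4) abab: {X2}  orig:{}
  cell(0,4) aabab: {S}

S ∈ T[0,4] ⇒ YES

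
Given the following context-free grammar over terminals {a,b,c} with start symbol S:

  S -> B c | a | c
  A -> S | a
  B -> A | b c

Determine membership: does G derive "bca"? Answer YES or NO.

CNF form of G:
  S -> B T0 | a | c
  A -> B T0 | a | c
  B -> B T0 | T1 T0 | a | c
  T0 -> c
  T1 -> b

Fill CYK table bottom-up:
  T[0,0] 'b' = {T1}  orig:{}
  T[1,1] 'c' = {A,B,S,T0}  orig:{A,B,S}
  T[2,2] 'a' = {A,B,S}
  T[0,1] 'bc' = {B}
  T[1,2] 'ca' = ∅
  T[0,2] 'bca' = ∅

S ∉ T[0,2] ⇒ NO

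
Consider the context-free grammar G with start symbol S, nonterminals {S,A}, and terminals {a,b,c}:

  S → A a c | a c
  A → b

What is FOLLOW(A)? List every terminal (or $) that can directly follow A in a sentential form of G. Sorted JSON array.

FIRST iteration:
pass 1:
  A via A→b: +{b}
  S via S→A a c: +{b}
  S via S→a c: +{a}
  FIRST[S]={a,b}  FIRST[A]={b}
pass 2: (stable)
  FIRST[S]={a,b}  FIRST[A]={b}

FOLLOW iteration:
seed FOLLOW(S) with $
iter 1:
  S→A a c: FOLLOW(A) ⊇ FIRST(a) = {a}; new: +{a}
  S: {$}  A: {a}
iter 2: (stable)
  S: {$}  A: {a}

FOLLOW(A) = ["a"]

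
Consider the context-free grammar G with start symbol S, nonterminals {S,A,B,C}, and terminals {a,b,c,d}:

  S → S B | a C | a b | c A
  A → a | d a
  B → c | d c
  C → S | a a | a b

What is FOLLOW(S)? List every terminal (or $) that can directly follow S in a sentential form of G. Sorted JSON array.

Compute FIRST by fixpoint:
pass 1:
  A via A→a: +{a}
  A via A→d a: +{d}
  B via B→c: +{c}
  B via B→d c: +{d}
  C via C→a a: +{a}
  S via S→a C: +{a}
  S via S→c A: +{c}
  FIRST(S)={a,c}  FIRST(A)={a,d}  FIRST(B)={c,d}  FIRST(C)={a}
pass 2:
  C via C→S: +{c}
  FIRST(S)={a,c}  FIRST(A)={a,d}  FIRST(B)={c,d}  FIRST(C)={a,c}
pass 3: — fixpoint
  FIRST(S)={a,c}  FIRST(A)={a,d}  FIRST(B)={c,d}  FIRST(C)={a,c}

Compute FOLLOW by fixpoint:
initialize: $ ∈ FOLLOW(S)
[1]
  S→S B: FOLLOW(S) ⊇ FIRST(B) = {c,d}; new: +{c,d}
  S→S B: FOLLOW(B) ⊇ FOLLOW(S) ⊇ {$,c,d}; new: +{$,c,d}
  S→a C: FOLLOW(C) ⊇ FOLLOW(S) ⊇ {$,c,d}; new: +{$,c,d}
  S→c A: FOLLOW(A) ⊇ FOLLOW(S) ⊇ {$,c,d}; new: +{$,c,d}
  FOLLOW[S]={$,c,d}  FOLLOW[A]={$,c,d}  FOLLOW[B]={$,c,d}  FOLLOW[C]={$,c,d}
[2] — fixpoint
  FOLLOW[S]={$,c,d}  FOLLOW[A]={$,c,d}  FOLLOW[B]={$,c,d}  FOLLOW[C]={$,c,d}

FOLLOW(S) = ["$", "c", "d"]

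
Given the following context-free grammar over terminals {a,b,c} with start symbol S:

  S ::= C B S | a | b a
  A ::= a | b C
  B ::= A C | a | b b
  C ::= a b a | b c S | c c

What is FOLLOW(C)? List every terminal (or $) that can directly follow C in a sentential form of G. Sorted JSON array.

FIRST sets, iterate to fixpoint:
round 1:
  A via A→a: +{a}
  A via A→b C: +{b}
  B via B→A C: +{a,b}
  C via C→a b a: +{a}
  C via C→b c S: +{b}
  C via C→c c: +{c}
  S via S→C B S: +{a,b,c}
  S: {a,b,c}  A: {a,b}  B: {a,b}  C: {a,b,c}
round 2: done
  S: {a,b,c}  A: {a,b}  B: {a,b}  C: {a,b,c}

FOLLOW iteration:
seed FOLLOW(S) with $
pass 1:
  B→A C: FOLLOW(A) ⊇ FIRST(C) = {a,b,c}; new: +{a,b,c}
  S→C B S: FOLLOW(C) ⊇ FIRST(B) = {a,b}; new: +{a,b}
  S→C B S: FOLLOW(B) ⊇ FIRST(S) = {a,b,c}; new: +{a,b,c}
  FOLLOW(S)={$}  FOLLOW(A)={a,b,c}  FOLLOW(B)={a,b,c}  FOLLOW(C)={a,b}
pass 2:
  A→b C: FOLLOW(C) ⊇ FOLLOW(A) ⊇ {a,b,c}; new: +{c}
  C→b c S: FOLLOW(S) ⊇ FOLLOW(C) ⊇ {a,b,c}; new: +{a,b,c}
  FOLLOW(S)={$,a,b,c}  FOLLOW(A)={a,b,c}  FOLLOW(B)={a,b,c}  FOLLOW(C)={a,b,c}
pass 3: done
  FOLLOW(S)={$,a,b,c}  FOLLOW(A)={a,b,c}  FOLLOW(B)={a,b,c}  FOLLOW(C)={a,b,c}

FOLLOW(C) = ["a", "b", "c"]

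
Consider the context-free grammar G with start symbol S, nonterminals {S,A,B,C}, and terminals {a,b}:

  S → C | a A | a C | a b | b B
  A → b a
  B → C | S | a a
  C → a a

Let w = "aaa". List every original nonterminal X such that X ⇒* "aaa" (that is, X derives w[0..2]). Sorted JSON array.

CNF form of G:
  S -> T0 B | T1 A | T1 C | T1 T0 | T1 T1
  A -> T0 T1
  B -> T0 B | T1 A | T1 C | T1 T0 | T1 T1
  C -> T1 T1
  T0 -> b
  T1 -> a

Fill CYK table bottom-up — only the sub-triangle for w[0..2]:
  [0..0]={T1}  "a"  orig:{}
  [1..1]={T1}  "a"  orig:{}
  [2..2]={T1}  "a"  orig:{}
  [0..1]={B,C,S}  "aa"
  [1..2]={B,C,S}  "aa"
  [0..2]={B,S}  "aaa"

Original NTs in T[0,2] deriving "aaa": ["B", "S"]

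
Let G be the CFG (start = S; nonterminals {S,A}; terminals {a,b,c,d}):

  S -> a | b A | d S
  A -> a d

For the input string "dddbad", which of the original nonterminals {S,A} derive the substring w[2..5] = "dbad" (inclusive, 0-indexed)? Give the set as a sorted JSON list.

Convert to CNF:
  S -> T1 S | T2 A | a
  A -> T0 T1
  T0 -> a
  T1 -> d
  T2 -> b

CYK table (by increasing span), restricted to cells inside w[2..5]:
  cell(2,2) d: {T1}  orig:{}
  cell(3,3) b: {T2}  orig:{}
  cell(4,4) a: {S,T0}  orig:{S}
  cell(5,5) d: {T1}  orig:{}
  cell(2,3) db: ∅
  cell(3,4) ba: ∅
  cell(4,5) ad: {A}
  cell(2,4) dba: ∅
  cell(3,5) bad: {S}
  cell(2,5) dbad: {S}

Original NTs in T[2,5] deriving "dbad": ["S"]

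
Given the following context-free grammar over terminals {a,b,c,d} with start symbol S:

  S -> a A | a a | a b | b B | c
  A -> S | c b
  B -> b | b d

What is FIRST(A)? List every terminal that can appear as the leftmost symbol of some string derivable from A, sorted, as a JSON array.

Compute FIRST by fixpoint:
round 1:
  A via A→c b: +{c}
  B via B→b: +{b}
  S via S→a A: +{a}
  S via S→b B: +{b}
  S via S→c: +{c}
  FIRST[S]={a,b,c}  FIRST[A]={c}  FIRST[B]={b}
round 2:
  A via A→S: +{a,b}
  FIRST[S]={a,b,c}  FIRST[A]={a,b,c}  FIRST[B]={b}
round 3: — fixpoint
  FIRST[S]={a,b,c}  FIRST[A]={a,b,c}  FIRST[B]={b}

FIRST(A) = ["a", "b", "c"]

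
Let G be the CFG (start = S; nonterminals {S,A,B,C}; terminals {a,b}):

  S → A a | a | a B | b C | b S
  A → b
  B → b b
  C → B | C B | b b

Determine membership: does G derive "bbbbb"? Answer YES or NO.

CNF form of G:
  S -> A T1 | T0 C | T0 S | T1 B | a
  A -> b
  B -> T0 T0
  C -> C B | T0 T0
  T0 -> b
  T1 -> a

Fill CYK table bottom-up:
  cell(0,0) b: {A,T0}  orig:{A}
  cell(1,1) b: {A,T0}  orig:{A}
  cell(2,2) b: {A,T0}  orig:{A}
  cell(3,3) b: {A,T0}  orig:{A}
  cell(4,4) b: {A,T0}  orig:{A}
  cell(0,1) bb: {B,C}
  cell(1,2) bb: {B,C}
  cell(2,3) bb: {B,C}
  cell(3,4) bb: {B,C}
  cell(0,2) bbb: {S}
  cell(1,3) bbb: {S}
  cell(2,4) bbb: {S}
  cell(0,3) bbbb: {C,S}
  cell(1,4) bbbb: {C,S}
  cell(0,4) bbbbb: {S}

S ∈ T[0,4] ⇒ YES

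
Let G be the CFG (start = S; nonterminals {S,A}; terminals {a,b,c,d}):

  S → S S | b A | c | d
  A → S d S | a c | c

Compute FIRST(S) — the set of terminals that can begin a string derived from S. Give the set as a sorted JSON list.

FIRST iteration:
pass 1:
  A via A→a c: +{a}
  A via A→c: +{c}
  S via S→b A: +{b}
  S via S→c: +{c}
  S via S→d: +{d}
  S: {b,c,d}  A: {a,c}
pass 2:
  A via A→S d S: +{b,d}
  S: {b,c,d}  A: {a,b,c,d}
pass 3: done
  S: {b,c,d}  A: {a,b,c,d}

FIRST(S) = ["b", "c", "d"]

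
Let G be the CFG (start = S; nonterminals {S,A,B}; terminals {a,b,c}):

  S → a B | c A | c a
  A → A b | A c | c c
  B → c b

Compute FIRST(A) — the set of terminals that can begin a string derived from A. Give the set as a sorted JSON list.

FIRST iteration:
round 1:
  A via A→c c: +{c}
  B via B→c b: +{c}
  S via S→a B: +{a}
  S via S→c A: +{c}
  FIRST(S)={a,c}  FIRST(A)={c}  FIRST(B)={c}
round 2: done
  FIRST(S)={a,c}  FIRST(A)={c}  FIRST(B)={c}

FIRST(A) = ["c"]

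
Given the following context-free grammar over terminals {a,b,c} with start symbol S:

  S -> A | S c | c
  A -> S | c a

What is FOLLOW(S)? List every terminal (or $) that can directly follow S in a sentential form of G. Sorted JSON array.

FIRST iteration:
[1]
  A via A→c a: +{c}
  S via S→A: +{c}
  FIRST[S]={c}  FIRST[A]={c}
[2] (no change)
  FIRST[S]={c}  FIRST[A]={c}

FOLLOW sets:
seed FOLLOW(S) with $
round 1:
  S→A: FOLLOW(A) ⊇ FOLLOW(S) ⊇ {$}; new: +{$}
  S→S c: FOLLOW(S) ⊇ FIRST(c) = {c}; new: +{c}
  S: {$,c}  A: {$}
round 2:
  S→A: FOLLOW(A) ⊇ FOLLOW(S) ⊇ {$,c}; new: +{c}
  S: {$,c}  A: {$,c}
round 3: (stable)
  S: {$,c}  A: {$,c}

FOLLOW(S) = ["$", "c"]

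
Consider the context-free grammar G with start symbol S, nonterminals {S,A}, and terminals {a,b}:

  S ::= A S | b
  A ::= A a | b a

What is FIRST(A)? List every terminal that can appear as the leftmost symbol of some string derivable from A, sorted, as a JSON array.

FIRST sets, iterate to fixpoint:
pass 1:
  A via A→b a: +{b}
  S via S→A S: +{b}
  S: {b}  A: {b}
pass 2: (no change)
  S: {b}  A: {b}

FIRST(A) = ["b"]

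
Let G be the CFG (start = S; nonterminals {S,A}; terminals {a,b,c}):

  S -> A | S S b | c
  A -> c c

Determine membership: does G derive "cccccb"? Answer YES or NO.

CNF form of G:
  S -> S X2 | T0 T0 | c
  A -> T0 T0
  T0 -> c
  T1 -> b
  X2 -> S T1

CYK fill:
  [0..0]={S,T0}  "c"  orig:{S}
  [1..1]={S,T0}  "c"  orig:{S}
  [2..2]={S,T0}  "c"  orig:{S}
  [3..3]={S,T0}  "c"  orig:{S}
  [4..4]={S,T0}  "c"  orig:{S}
  [5..5]={T1}  "b"  orig:{}
  [0..1]={A,S}  "cc"
  [1..2]={A,S}  "cc"
  [2..3]={A,S}  "cc"
  [3..4]={A,S}  "cc"
  [4..5]={X2}  "cb"  orig:{}
  [0..2]=∅  "ccc"
  [1..3]=∅  "ccc"
  [2..4]=∅  "ccc"
  [3..5]={S,X2}  "ccb"  orig:{S}
  [0..3]=∅  "cccc"
  [1..4]=∅  "cccc"
  [2..5]={S}  "cccb"
  [0..4]=∅  "ccccc"
  [1..5]={S}  "ccccb"
  [0..5]=∅  "cccccb"

S ∉ T[0,5] ⇒ NO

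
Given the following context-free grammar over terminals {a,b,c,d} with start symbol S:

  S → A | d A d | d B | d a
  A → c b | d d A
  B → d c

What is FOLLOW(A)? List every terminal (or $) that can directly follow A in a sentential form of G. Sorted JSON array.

FIRST sets, iterate to fixpoint:
[1]
  A via A→c b: +{c}
  A via A→d d A: +{d}
  B via B→d c: +{d}
  S via S→A: +{c,d}
  FIRST[S]={c,d}  FIRST[A]={c,d}  FIRST[B]={d}
[2] (no change)
  FIRST[S]={c,d}  FIRST[A]={c,d}  FIRST[B]={d}

Compute FOLLOW by fixpoint:
initialize: $ ∈ FOLLOW(S)
round 1:
  S→A: FOLLOW(A) ⊇ FOLLOW(S) ⊇ {$}; new: +{$}
  S→d A d: FOLLOW(A) ⊇ FIRST(d) = {d}; new: +{d}
  S→d B: FOLLOW(B) ⊇ FOLLOW(S) ⊇ {$}; new: +{$}
  FOLLOW[S]={$}  FOLLOW[A]={$,d}  FOLLOW[B]={$}
round 2: (stable)
  FOLLOW[S]={$}  FOLLOW[A]={$,d}  FOLLOW[B]={$}

FOLLOW(A) = ["$", "d"]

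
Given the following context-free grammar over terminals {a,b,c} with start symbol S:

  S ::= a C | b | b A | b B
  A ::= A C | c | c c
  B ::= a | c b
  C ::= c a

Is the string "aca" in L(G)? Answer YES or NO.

CNF form of G:
  S -> T1 A | T1 B | T2 C | b
  A -> A C | T0 T0 | c
  B -> T0 T1 | a
  C -> T0 T2
  T0 -> c
  T1 -> b
  T2 -> a

CYK fill:
  cell(0,0) a: {B,T2}  orig:{B}
  cell(1,1) c: {A,T0}  orig:{A}
  cell(2,2) a: {B,T2}  orig:{B}
  cell(0,1) ac: ∅
  cell(1,2) ca: {C}
  cell(0,2) aca: {S}

S ∈ T[0,2] ⇒ YES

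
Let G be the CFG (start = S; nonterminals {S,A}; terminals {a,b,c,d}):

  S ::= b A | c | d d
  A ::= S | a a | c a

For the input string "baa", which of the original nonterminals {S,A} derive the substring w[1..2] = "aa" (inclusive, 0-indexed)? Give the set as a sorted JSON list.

Convert to CNF:
  S -> T1 A | T3 T3 | c
  A -> T0 T0 | T1 A | T2 T0 | T3 T3 | c
  T0 -> a
  T1 -> b
  T2 -> c
  T3 -> d

CYK table (by increasing span), restricted to cells inside w[1..2]:
  [1..1]={T0}  "a"  orig:{}
  [2..2]={T0}  "a"  orig:{}
  [1..2]={A}  "aa"

Original NTs in T[1,2] deriving "aa": ["A"]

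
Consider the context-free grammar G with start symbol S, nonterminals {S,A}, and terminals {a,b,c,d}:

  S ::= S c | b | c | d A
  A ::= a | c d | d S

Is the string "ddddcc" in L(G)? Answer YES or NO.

Convert to CNF:
  S -> S T0 | T1 A | b | c
  A -> T0 T1 | T1 S | a
  T0 -> c
  T1 -> d

CYK fill:
  [0..0]={T1}  "d"  orig:{}
  [1..1]={T1}  "d"  orig:{}
  [2..2]={T1}  "d"  orig:{}
  [3..3]={T1}  "d"  orig:{}
  [4..4]={S,T0}  "c"  orig:{S}
  [5..5]={S,T0}  "c"  orig:{S}
  [0..1]=∅  "dd"
  [1..2]=∅  "dd"
  [2..3]=∅  "dd"
  [3..4]={A}  "dc"
  [4..5]={S}  "cc"
  [0..2]=∅  "ddd"
  [1..3]=∅  "ddd"
  [2..4]={S}  "ddc"
  [3..5]={A}  "dcc"
  [0..3]=∅  "dddd"
  [1..4]={A}  "dddc"
  [2..5]={S}  "ddcc"
  [0..4]={S}  "ddddc"
  [1..5]={A}  "dddcc"
  [0..5]={S}  "ddddcc"

S ∈ T[0,5] ⇒ YES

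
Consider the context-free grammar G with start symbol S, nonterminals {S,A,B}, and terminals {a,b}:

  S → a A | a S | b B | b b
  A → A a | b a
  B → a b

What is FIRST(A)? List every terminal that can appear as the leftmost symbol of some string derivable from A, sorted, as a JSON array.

Compute FIRST by fixpoint:
round 1:
  A via A→b a: +{b}
  B via B→a b: +{a}
  S via S→a A: +{a}
  S via S→b B: +{b}
  FIRST(S)={a,b}  FIRST(A)={b}  FIRST(B)={a}
round 2: — fixpoint
  FIRST(S)={a,b}  FIRST(A)={b}  FIRST(B)={a}

FIRST(A) = ["b"]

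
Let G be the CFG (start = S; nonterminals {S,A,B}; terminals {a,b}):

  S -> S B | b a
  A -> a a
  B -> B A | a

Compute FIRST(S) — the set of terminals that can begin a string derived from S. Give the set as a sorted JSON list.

FIRST iteration:
[1]
  A via A→a a: +{a}
  B via B→a: +{a}
  S via S→b a: +{b}
  FIRST[S]={b}  FIRST[A]={a}  FIRST[B]={a}
[2] done
  FIRST[S]={b}  FIRST[A]={a}  FIRST[B]={a}

FIRST(S) = ["b"]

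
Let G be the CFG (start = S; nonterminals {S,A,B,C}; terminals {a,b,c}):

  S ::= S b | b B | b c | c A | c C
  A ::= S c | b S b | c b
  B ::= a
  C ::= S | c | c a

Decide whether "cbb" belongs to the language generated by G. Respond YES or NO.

CNF form of G:
  S -> S T1 | T0 A | T0 C | T1 B | T1 T0
  A -> S T0 | T0 T1 | T1 X3
  B -> a
  C -> S T1 | T0 A | T0 C | T0 T2 | T1 B | T1 T0 | c
  T0 -> c
  T1 -> b
  T2 -> a
  X3 -> S T1

CYK table (by increasing span):
  T[0,0] 'c' = {C,T0}  orig:{C}
  T[1,1] 'b' = {T1}  orig:{}
  T[2,2] 'b' = {T1}  orig:{}
  T[0,1] 'cb' = {A}
  T[1,2] 'bb' = ∅
  T[0,2] 'cbb' = ∅

S ∉ T[0,2] ⇒ NO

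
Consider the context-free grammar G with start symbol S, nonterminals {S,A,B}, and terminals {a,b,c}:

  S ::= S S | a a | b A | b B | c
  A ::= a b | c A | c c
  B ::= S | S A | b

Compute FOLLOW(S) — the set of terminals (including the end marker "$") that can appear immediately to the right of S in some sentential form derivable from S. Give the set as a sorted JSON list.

FIRST iteration:
round 1:
  A via A→a b: +{a}
  A via A→c A: +{c}
  B via B→b: +{b}
  S via S→a a: +{a}
  S via S→b A: +{b}
  S via S→c: +{c}
  FIRST(S)={a,b,c}  FIRST(A)={a,c}  FIRST(B)={b}
round 2:
  B via B→S: +{a,c}
  FIRST(S)={a,b,c}  FIRST(A)={a,c}  FIRST(B)={a,b,c}
round 3: (stable)
  FIRST(S)={a,b,c}  FIRST(A)={a,c}  FIRST(B)={a,b,c}

FOLLOW sets:
seed FOLLOW(S) with $
pass 1:
  B→S A: FOLLOW(S) ⊇ FIRST(A) = {a,c}; new: +{a,c}
  S→S S: FOLLOW(S) ⊇ FIRST(S) = {a,b,c}; new: +{b}
  S→b A: FOLLOW(A) ⊇ FOLLOW(S) ⊇ {$,a,b,c}; new: +{$,a,b,c}
  S→b B: FOLLOW(B) ⊇ FOLLOW(S) ⊇ {$,a,b,c}; new: +{$,a,b,c}
  FOLLOW[S]={$,a,b,c}  FOLLOW[A]={$,a,b,c}  FOLLOW[B]={$,a,b,c}
pass 2: (stable)
  FOLLOW[S]={$,a,b,c}  FOLLOW[A]={$,a,b,c}  FOLLOW[B]={$,a,b,c}

FOLLOW(S) = ["$", "a", "b", "c"]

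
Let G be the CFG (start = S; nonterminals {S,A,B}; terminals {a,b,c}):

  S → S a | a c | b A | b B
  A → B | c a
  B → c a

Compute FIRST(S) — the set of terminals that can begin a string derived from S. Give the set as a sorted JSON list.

Compute FIRST by fixpoint:
round 1:
  A via A→c a: +{c}
  B via B→c a: +{c}
  S via S→a c: +{a}
  S via S→b A: +{b}
  S: {a,b}  A: {c}  B: {c}
round 2: — fixpoint
  S: {a,b}  A: {c}  B: {c}

FIRST(S) = ["a", "b"]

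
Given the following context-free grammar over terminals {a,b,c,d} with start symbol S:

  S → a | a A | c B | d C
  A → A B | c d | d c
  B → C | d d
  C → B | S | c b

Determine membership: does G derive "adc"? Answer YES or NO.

CNF form of G:
  S -> T0 B | T1 C | T2 A | a
  A -> A B | T0 T1 | T1 T0
  B -> T0 B | T0 T3 | T1 C | T1 T1 | T2 A | a
  C -> T0 B | T0 T3 | T1 C | T1 T1 | T2 A | a
  T0 -> c
  T1 -> d
  T2 -> a
  T3 -> b

Fill CYK table bottom-up:
  T[0,0] 'a' = {B,C,S,T2}  orig:{B,C,S}
  T[1,1] 'd' = {T1}  orig:{}
  T[2,2] 'c' = {T0}  orig:{}
  T[0,1] 'ad' = ∅
  T[1,2] 'dc' = {A}
  T[0,2] 'adc' = {B,C,S}

S ∈ T[0,2] ⇒ YES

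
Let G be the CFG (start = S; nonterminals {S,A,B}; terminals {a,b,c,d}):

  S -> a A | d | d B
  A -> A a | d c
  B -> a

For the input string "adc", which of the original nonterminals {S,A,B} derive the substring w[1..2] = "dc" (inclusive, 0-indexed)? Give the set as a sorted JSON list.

Convert to CNF:
  S -> T0 A | T1 B | d
  A -> A T0 | T1 T2
  B -> a
  T0 -> a
  T1 -> d
  T2 -> c

CYK fill (cells [i..j] with 1 ≤ i ≤ j ≤ 2 only):
  [1..1]={S,T1}  "d"  orig:{S}
  [2..2]={T2}  "c"  orig:{}
  [1..2]={A}  "dc"

Original NTs in T[1,2] deriving "dc": ["A"]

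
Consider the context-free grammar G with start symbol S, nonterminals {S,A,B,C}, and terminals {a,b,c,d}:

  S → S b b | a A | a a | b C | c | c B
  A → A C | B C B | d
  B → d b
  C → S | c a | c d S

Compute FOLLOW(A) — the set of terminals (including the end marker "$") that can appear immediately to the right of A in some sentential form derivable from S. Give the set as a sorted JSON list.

Compute FIRST by fixpoint:
pass 1:
  A via A→d: +{d}
  B via B→d b: +{d}
  C via C→c a: +{c}
  S via S→a A: +{a}
  S via S→b C: +{b}
  S via S→c: +{c}
  S: {a,b,c}  A: {d}  B: {d}  C: {c}
pass 2:
  C via C→S: +{a,b}
  S: {a,b,c}  A: {d}  B: {d}  C: {a,b,c}
pass 3: (no change)
  S: {a,b,c}  A: {d}  B: {d}  C: {a,b,c}

FOLLOW iteration:
FOLLOW(S) := {$}
[1]
  A→A C: FOLLOW(A) ⊇ FIRST(C) = {a,b,c}; new: +{a,b,c}
  A→A C: FOLLOW(C) ⊇ FOLLOW(A) ⊇ {a,b,c}; new: +{a,b,c}
  A→B C B: FOLLOW(B) ⊇ FIRST(C) = {a,b,c}; new: +{a,b,c}
  A→B C B: FOLLOW(C) ⊇ FIRST(B) = {d}; new: +{d}
  C→S: FOLLOW(S) ⊇ FOLLOW(C) ⊇ {a,b,c,d}; new: +{a,b,c,d}
  S→a A: FOLLOW(A) ⊇ FOLLOW(S) ⊇ {$,a,b,c,d}; new: +{$,d}
  S→b C: FOLLOW(C) ⊇ FOLLOW(S) ⊇ {$,a,b,c,d}; new: +{$}
  S→c B: FOLLOW(B) ⊇ FOLLOW(S) ⊇ {$,a,b,c,d}; new: +{$,d}
  S: {$,a,b,c,d}  A: {$,a,b,c,d}  B: {$,a,b,c,d}  C: {$,a,b,c,d}
[2] (stable)
  S: {$,a,b,c,d}  A: {$,a,b,c,d}  B: {$,a,b,c,d}  C: {$,a,b,c,d}

FOLLOW(A) = ["$", "a", "b", "c", "d"]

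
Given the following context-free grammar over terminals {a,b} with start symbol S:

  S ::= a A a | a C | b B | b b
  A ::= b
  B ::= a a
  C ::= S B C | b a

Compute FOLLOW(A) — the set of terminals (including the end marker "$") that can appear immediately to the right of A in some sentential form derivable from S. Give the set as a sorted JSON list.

FIRST iteration:
pass 1:
  A via A→b: +{b}
  B via B→a a: +{a}
  C via C→b a: +{b}
  S via S→a A a: +{a}
  S via S→b B: +{b}
  FIRST(S)={a,b}  FIRST(A)={b}  FIRST(B)={a}  FIRST(C)={b}
pass 2:
  C via C→S B C: +{a}
  FIRST(S)={a,b}  FIRST(A)={b}  FIRST(B)={a}  FIRST(C)={a,b}
pass 3: (stable)
  FIRST(S)={a,b}  FIRST(A)={b}  FIRST(B)={a}  FIRST(C)={a,b}

Compute FOLLOW by fixpoint:
seed FOLLOW(S) with $
round 1:
  C→S B C: FOLLOW(S) ⊇ FIRST(B) = {a}; new: +{a}
  C→S B C: FOLLOW(B) ⊇ FIRST(C) = {a,b}; new: +{a,b}
  S→a A a: FOLLOW(A) ⊇ FIRST(a) = {a}; new: +{a}
  S→a C: FOLLOW(C) ⊇ FOLLOW(S) ⊇ {$,a}; new: +{$,a}
  S→b B: FOLLOW(B) ⊇ FOLLOW(S) ⊇ {$,a}; new: +{$}
  FOLLOW(S)={$,a}  FOLLOW(A)={a}  FOLLOW(B)={$,a,b}  FOLLOW(C)={$,a}
round 2: (no change)
  FOLLOW(S)={$,a}  FOLLOW(A)={a}  FOLLOW(B)={$,a,b}  FOLLOW(C)={$,a}

FOLLOW(A) = ["a"]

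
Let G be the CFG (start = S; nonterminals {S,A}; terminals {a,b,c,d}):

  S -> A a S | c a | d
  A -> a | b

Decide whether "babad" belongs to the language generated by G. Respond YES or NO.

Convert to CNF:
  S -> A X2 | T1 T0 | d
  A -> a | b
  T0 -> a
  T1 -> c
  X2 -> T0 S

Fill CYK table bottom-up:
  [0..0]={A}  "b"
  [1..1]={A,T0}  "a"  orig:{A}
  [2..2]={A}  "b"
  [3..3]={A,T0}  "a"  orig:{A}
  [4..4]={S}  "d"
  [0..1]=∅  "ba"
  [1..2]=∅  "ab"
  [2..3]=∅  "ba"
  [3..4]={X2}  "ad"  orig:{}
  [0..2]=∅  "bab"
  [1..3]=∅  "aba"
  [2..4]={S}  "bad"
  [0..3]=∅  "baba"
  [1..4]={X2}  "abad"  orig:{}
  [0..4]={S}  "babad"

S ∈ T[0,4] ⇒ YES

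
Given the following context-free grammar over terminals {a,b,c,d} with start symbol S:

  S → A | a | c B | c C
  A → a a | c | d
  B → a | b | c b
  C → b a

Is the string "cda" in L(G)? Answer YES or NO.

Convert to CNF:
  S -> T0 T0 | T1 B | T1 C | a | c | d
  A -> T0 T0 | c | d
  B -> T1 T2 | a | b
  C -> T2 T0
  T0 -> a
  T1 -> c
  T2 -> b

CYK table (by increasing span):
  T[0,0] 'c' = {A,S,T1}  orig:{A,S}
  T[1,1] 'd' = {A,S}
  T[2,2] 'a' = {B,S,T0}  orig:{B,S}
  T[0,1] 'cd' = ∅
  T[1,2] 'da' = ∅
  T[0,2] 'cda' = ∅

S ∉ T[0,2] ⇒ NO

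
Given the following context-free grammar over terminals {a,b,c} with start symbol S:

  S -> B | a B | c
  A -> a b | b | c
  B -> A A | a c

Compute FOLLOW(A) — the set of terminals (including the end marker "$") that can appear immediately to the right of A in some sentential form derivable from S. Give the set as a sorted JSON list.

FIRST iteration:
round 1:
  A via A→a b: +{a}
  A via A→b: +{b}
  A via A→c: +{c}
  B via B→A A: +{a,b,c}
  S via S→B: +{a,b,c}
  FIRST(S)={a,b,c}  FIRST(A)={a,b,c}  FIRST(B)={a,b,c}
round 2: — fixpoint
  FIRST(S)={a,b,c}  FIRST(A)={a,b,c}  FIRST(B)={a,b,c}

Compute FOLLOW by fixpoint:
FOLLOW(S) := {$}
round 1:
  B→A A: FOLLOW(A) ⊇ FIRST(A) = {a,b,c}; new: +{a,b,c}
  S→B: FOLLOW(B) ⊇ FOLLOW(S) ⊇ {$}; new: +{$}
  S: {$}  A: {a,b,c}  B: {$}
round 2:
  B→A A: FOLLOW(A) ⊇ FOLLOW(B) ⊇ {$}; new: +{$}
  S: {$}  A: {$,a,b,c}  B: {$}
round 3: done
  S: {$}  A: {$,a,b,c}  B: {$}

FOLLOW(A) = ["$", "a", "b", "c"]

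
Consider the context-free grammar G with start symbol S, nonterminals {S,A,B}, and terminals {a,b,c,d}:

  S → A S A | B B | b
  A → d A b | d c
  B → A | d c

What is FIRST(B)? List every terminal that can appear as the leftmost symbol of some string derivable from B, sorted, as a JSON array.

FIRST iteration:
pass 1:
  A via A→d A b: +{d}
  B via B→A: +{d}
  S via S→A S A: +{d}
  S via S→b: +{b}
  FIRST(S)={b,d}  FIRST(A)={d}  FIRST(B)={d}
pass 2: (stable)
  FIRST(S)={b,d}  FIRST(A)={d}  FIRST(B)={d}

FIRST(B) = ["d"]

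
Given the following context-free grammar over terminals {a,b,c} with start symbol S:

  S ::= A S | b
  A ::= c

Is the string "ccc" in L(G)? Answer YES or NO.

CNF form of G:
  S -> A S | b
  A -> c

CYK table (by increasing span):
  [0..0]={A}  "c"
  [1..1]={A}  "c"
  [2..2]={A}  "c"
  [0..1]=∅  "cc"
  [1..2]=∅  "cc"
  [0..2]=∅  "ccc"

S ∉ T[0,2] ⇒ NO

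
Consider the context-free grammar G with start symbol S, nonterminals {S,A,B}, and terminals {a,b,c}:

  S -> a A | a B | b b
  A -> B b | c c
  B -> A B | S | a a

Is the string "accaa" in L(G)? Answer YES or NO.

Convert to CNF:
  S -> T0 T0 | T2 A | T2 B
  A -> B T0 | T1 T1
  B -> A B | T0 T0 | T2 A | T2 B | T2 T2
  T0 -> b
  T1 -> c
  T2 -> a

Fill CYK table bottom-up:
  cell(0,0) a: {T2}  orig:{}
  cell(1,1) c: {T1}  orig:{}
  cell(2,2) c: {T1}  orig:{}
  cell(3,3) a: {T2}  orig:{}
  cell(4,4) a: {T2}  orig:{}
  cell(0,1) ac: ∅
  cell(1,2) cc: {A}
  cell(2,3) ca: ∅
  cell(3,4) aa: {B}
  cell(0,2) acc: {B,S}
  cell(1,3) cca: ∅
  cell(2,4) caa: ∅
  cell(0,3) acca: ∅
  cell(1,4) ccaa: {B}
  cell(0,4) accaa: {B,S}

S ∈ T[0,4] ⇒ YES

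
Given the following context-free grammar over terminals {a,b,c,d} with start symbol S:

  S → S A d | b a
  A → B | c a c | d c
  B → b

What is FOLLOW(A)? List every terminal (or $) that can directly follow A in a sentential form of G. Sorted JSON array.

FIRST iteration:
pass 1:
  A via A→c a c: +{c}
  A via A→d c: +{d}
  B via B→b: +{b}
  S via S→b a: +{b}
  FIRST(S)={b}  FIRST(A)={c,d}  FIRST(B)={b}
pass 2:
  A via A→B: +{b}
  FIRST(S)={b}  FIRST(A)={b,c,d}  FIRST(B)={b}
pass 3: done
  FIRST(S)={b}  FIRST(A)={b,c,d}  FIRST(B)={b}

Compute FOLLOW by fixpoint:
FOLLOW(S) := {$}
pass 1:
  S→S A d: FOLLOW(S) ⊇ FIRST(A) = {b,c,d}; new: +{b,c,d}
  S→S A d: FOLLOW(A) ⊇ FIRST(d) = {d}; new: +{d}
  FOLLOW(S)={$,b,c,d}  FOLLOW(A)={d}  FOLLOW(B)={}
pass 2:
  A→B: FOLLOW(B) ⊇ FOLLOW(A) ⊇ {d}; new: +{d}
  FOLLOW(S)={$,b,c,d}  FOLLOW(A)={d}  FOLLOW(B)={d}
pass 3: done
  FOLLOW(S)={$,b,c,d}  FOLLOW(A)={d}  FOLLOW(B)={d}

FOLLOW(A) = ["d"]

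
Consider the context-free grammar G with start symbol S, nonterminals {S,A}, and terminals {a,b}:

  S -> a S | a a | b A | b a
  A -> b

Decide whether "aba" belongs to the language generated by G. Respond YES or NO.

Convert to CNF:
  S -> T0 S | T0 T0 | T1 A | T1 T0
  A -> b
  T0 -> a
  T1 -> b

CYK fill:
  [0..0]={T0}  "a"  orig:{}
  [1..1]={A,T1}  "b"  orig:{A}
  [2..2]={T0}  "a"  orig:{}
  [0..1]=∅  "ab"
  [1..2]={S}  "ba"
  [0..2]={S}  "aba"

S ∈ T[0,2] ⇒ YES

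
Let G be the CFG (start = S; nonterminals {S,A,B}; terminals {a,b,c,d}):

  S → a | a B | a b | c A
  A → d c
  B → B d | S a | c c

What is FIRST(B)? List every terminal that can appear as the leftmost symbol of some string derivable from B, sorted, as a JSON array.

FIRST sets, iterate to fixpoint:
[1]
  A via A→d c: +{d}
  B via B→c c: +{c}
  S via S→a: +{a}
  S via S→c A: +{c}
  S: {a,c}  A: {d}  B: {c}
[2]
  B via B→S a: +{a}
  S: {a,c}  A: {d}  B: {a,c}
[3] done
  S: {a,c}  A: {d}  B: {a,c}

FIRST(B) = ["a", "c"]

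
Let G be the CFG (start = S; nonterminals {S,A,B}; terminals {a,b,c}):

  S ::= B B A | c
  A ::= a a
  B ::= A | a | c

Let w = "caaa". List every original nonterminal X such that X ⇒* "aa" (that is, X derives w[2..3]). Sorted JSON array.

Convert to CNF:
  S -> B X1 | c
  A -> T0 T0
  B -> T0 T0 | a | c
  T0 -> a
  X1 -> B A

Fill CYK table bottom-up, restricted to cells inside w[2..3]:
  T[2,2] 'a' = {B,T0}  orig:{B}
  T[3,3] 'a' = {B,T0}  orig:{B}
  T[2,3] 'aa' = {A,B}

Original NTs in T[2,3] deriving "aa": ["A", "B"]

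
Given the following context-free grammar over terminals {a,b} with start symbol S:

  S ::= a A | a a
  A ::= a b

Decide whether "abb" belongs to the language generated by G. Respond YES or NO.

CNF form of G:
  S -> T0 A | T0 T0
  A -> T0 T1
  T0 -> a
  T1 -> b

CYK fill:
  cell(0,0) a: {T0}  orig:{}
  cell(1,1) b: {T1}  orig:{}
  cell(2,2) b: {T1}  orig:{}
  cell(0,1) ab: {A}
  cell(1,2) bb: ∅
  cell(0,2) abb: ∅

S ∉ T[0,2] ⇒ NO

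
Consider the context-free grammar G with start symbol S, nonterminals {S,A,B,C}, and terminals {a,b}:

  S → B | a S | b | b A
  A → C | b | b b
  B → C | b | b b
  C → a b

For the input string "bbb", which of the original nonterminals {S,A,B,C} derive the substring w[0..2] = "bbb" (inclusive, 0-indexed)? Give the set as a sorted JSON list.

CNF form of G:
  S -> T0 S | T0 T1 | T1 A | T1 T1 | b
  A -> T0 T1 | T1 T1 | b
  B -> T0 T1 | T1 T1 | b
  C -> T0 T1
  T0 -> a
  T1 -> b

Fill CYK table bottom-up (cells [i..j] with 0 ≤ i ≤ j ≤ 2 only):
  T[0,0] 'b' = {A,B,S,T1}  orig:{A,B,S}
  T[1,1] 'b' = {A,B,S,T1}  orig:{A,B,S}
  T[2,2] 'b' = {A,B,S,T1}  orig:{A,B,S}
  T[0,1] 'bb' = {A,B,S}
  T[1,2] 'bb' = {A,B,S}
  T[0,2] 'bbb' = {S}

Original NTs in T[0,2] deriving "bbb": ["S"]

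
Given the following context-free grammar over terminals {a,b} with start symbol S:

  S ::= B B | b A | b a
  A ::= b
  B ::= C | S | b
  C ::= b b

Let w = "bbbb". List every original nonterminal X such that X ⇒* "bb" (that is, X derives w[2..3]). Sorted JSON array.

Convert to CNF:
  S -> B B | T0 A | T0 T1
  A -> b
  B -> B B | T0 A | T0 T0 | T0 T1 | b
  C -> T0 T0
  T0 -> b
  T1 -> a

CYK table (by increasing span), restricted to cells inside w[2..3]:
  [2..2]={A,B,T0}  "b"  orig:{A,B}
  [3..3]={A,B,T0}  "b"  orig:{A,B}
  [2..3]={B,C,S}  "bb"

Original NTs in T[2,3] deriving "bb": ["B", "C", "S"]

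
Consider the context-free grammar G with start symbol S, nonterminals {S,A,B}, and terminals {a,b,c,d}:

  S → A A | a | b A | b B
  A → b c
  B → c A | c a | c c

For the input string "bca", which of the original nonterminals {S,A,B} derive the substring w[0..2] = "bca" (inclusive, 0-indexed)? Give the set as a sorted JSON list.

CNF form of G:
  S -> A A | T0 A | T0 B | a
  A -> T0 T1
  B -> T1 A | T1 T1 | T1 T2
  T0 -> b
  T1 -> c
  T2 -> a

CYK table (by increasing span) — only the sub-triangle for w[0..2]:
  cell(0,0) b: {T0}  orig:{}
  cell(1,1) c: {T1}  orig:{}
  cell(2,2) a: {S,T2}  orig:{S}
  cell(0,1) bc: {A}
  cell(1,2) ca: {B}
  cell(0,2) bca: {S}

Original NTs in T[0,2] deriving "bca": ["S"]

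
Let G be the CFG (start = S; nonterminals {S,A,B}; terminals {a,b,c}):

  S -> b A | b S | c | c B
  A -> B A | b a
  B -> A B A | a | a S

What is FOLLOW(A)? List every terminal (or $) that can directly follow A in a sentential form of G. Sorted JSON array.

FIRST sets, iterate to fixpoint:
pass 1:
  A via A→b a: +{b}
  B via B→A B A: +{b}
  B via B→a: +{a}
  S via S→b A: +{b}
  S via S→c: +{c}
  FIRST(S)={b,c}  FIRST(A)={b}  FIRST(B)={a,b}
pass 2:
  A via A→B A: +{a}
  FIRST(S)={b,c}  FIRST(A)={a,b}  FIRST(B)={a,b}
pass 3: — fixpoint
  FIRST(S)={b,c}  FIRST(A)={a,b}  FIRST(B)={a,b}

Compute FOLLOW by fixpoint:
initialize: $ ∈ FOLLOW(S)
round 1:
  A→B A: FOLLOW(B) ⊇ FIRST(A) = {a,b}; new: +{a,b}
  B→A B A: FOLLOW(A) ⊇ FIRST(B) = {a,b}; new: +{a,b}
  B→a S: FOLLOW(S) ⊇ FOLLOW(B) ⊇ {a,b}; new: +{a,b}
  S→b A: FOLLOW(A) ⊇ FOLLOW(S) ⊇ {$,a,b}; new: +{$}
  S→c B: FOLLOW(B) ⊇ FOLLOW(S) ⊇ {$,a,b}; new: +{$}
  S: {$,a,b}  A: {$,a,b}  B: {$,a,b}
round 2: (no change)
  S: {$,a,b}  A: {$,a,b}  B: {$,a,b}

FOLLOW(A) = ["$", "a", "b"]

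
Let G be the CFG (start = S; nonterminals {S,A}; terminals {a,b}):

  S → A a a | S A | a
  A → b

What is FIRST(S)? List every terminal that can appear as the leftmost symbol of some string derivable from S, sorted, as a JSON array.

FIRST iteration:
round 1:
  A via A→b: +{b}
  S via S→A a a: +{b}
  S via S→a: +{a}
  S: {a,b}  A: {b}
round 2: — fixpoint
  S: {a,b}  A: {b}

FIRST(S) = ["a", "b"]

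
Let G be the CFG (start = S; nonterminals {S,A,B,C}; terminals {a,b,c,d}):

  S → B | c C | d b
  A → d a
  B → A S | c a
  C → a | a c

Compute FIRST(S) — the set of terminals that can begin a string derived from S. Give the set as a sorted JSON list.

FIRST sets, iterate to fixpoint:
pass 1:
  A via A→d a: +{d}
  B via B→A S: +{d}
  B via B→c a: +{c}
  C via C→a: +{a}
  S via S→B: +{c,d}
  FIRST[S]={c,d}  FIRST[A]={d}  FIRST[B]={c,d}  FIRST[C]={a}
pass 2: — fixpoint
  FIRST[S]={c,d}  FIRST[A]={d}  FIRST[B]={c,d}  FIRST[C]={a}

FIRST(S) = ["c", "d"]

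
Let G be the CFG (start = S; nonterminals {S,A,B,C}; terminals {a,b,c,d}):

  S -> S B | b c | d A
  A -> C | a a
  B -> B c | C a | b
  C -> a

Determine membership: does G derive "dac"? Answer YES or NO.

Convert to CNF:
  S -> S B | T2 T1 | T3 A
  A -> T0 T0 | a
  B -> B T1 | C T0 | b
  C -> a
  T0 -> a
  T1 -> c
  T2 -> b
  T3 -> d

Fill CYK table bottom-up:
  [0..0]={T3}  "d"  orig:{}
  [1..1]={A,C,T0}  "a"  orig:{A,C}
  [2..2]={T1}  "c"  orig:{}
  [0..1]={S}  "da"
  [1..2]=∅  "ac"
  [0..2]=∅  "dac"

S ∉ T[0,2] ⇒ NO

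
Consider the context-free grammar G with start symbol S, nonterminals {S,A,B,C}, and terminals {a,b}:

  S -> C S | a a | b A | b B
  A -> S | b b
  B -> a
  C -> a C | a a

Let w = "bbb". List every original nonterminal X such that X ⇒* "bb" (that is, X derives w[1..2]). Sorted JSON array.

CNF form of G:
  S -> C S | T0 T0 | T1 A | T1 B
  A -> C S | T0 T0 | T1 A | T1 B | T1 T1
  B -> a
  C -> T0 C | T0 T0
  T0 -> a
  T1 -> b

CYK fill (cells [i..j] with 1 ≤ i ≤ j ≤ 2 only):
  T[1,1] 'b' = {T1}  orig:{}
  T[2,2] 'b' = {T1}  orig:{}
  T[1,2] 'bb' = {A}

Original NTs in T[1,2] deriving "bb": ["A"]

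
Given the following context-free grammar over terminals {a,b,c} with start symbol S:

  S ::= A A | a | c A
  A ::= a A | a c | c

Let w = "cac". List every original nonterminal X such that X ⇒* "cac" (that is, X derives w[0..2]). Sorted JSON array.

Convert to CNF:
  S -> A A | T1 A | a
  A -> T0 A | T0 T1 | c
  T0 -> a
  T1 -> c

CYK table (by increasing span) — only the sub-triangle for w[0..2]:
  [0..0]={A,T1}  "c"  orig:{A}
  [1..1]={S,T0}  "a"  orig:{S}
  [2..2]={A,T1}  "c"  orig:{A}
  [0..1]=∅  "ca"
  [1..2]={A}  "ac"
  [0..2]={S}  "cac"

Original NTs in T[0,2] deriving "cac": ["S"]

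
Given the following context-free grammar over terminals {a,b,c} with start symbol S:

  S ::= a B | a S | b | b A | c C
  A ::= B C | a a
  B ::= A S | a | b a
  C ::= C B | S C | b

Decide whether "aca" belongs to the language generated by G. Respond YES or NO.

CNF form of G:
  S -> T0 B | T0 S | T1 A | T2 C | b
  A -> B C | T0 T0
  B -> A S | T1 T0 | a
  C -> C B | S C | b
  T0 -> a
  T1 -> b
  T2 -> c

CYK fill:
  cell(0,0) a: {B,T0}  orig:{B}
  cell(1,1) c: {T2}  orig:{}
  cell(2,2) a: {B,T0}  orig:{B}
  cell(0,1) ac: ∅
  cell(1,2) ca: ∅
  cell(0,2) aca: ∅

S ∉ T[0,2] ⇒ NO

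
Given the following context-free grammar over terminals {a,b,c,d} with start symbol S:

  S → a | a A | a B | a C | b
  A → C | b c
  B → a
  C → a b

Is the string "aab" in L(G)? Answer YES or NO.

CNF form of G:
  S -> T0 A | T0 B | T0 C | a | b
  A -> T0 T1 | T1 T2
  B -> a
  C -> T0 T1
  T0 -> a
  T1 -> b
  T2 -> c

Fill CYK table bottom-up:
  cell(0,0) a: {B,S,T0}  orig:{B,S}
  cell(1,1) a: {B,S,T0}  orig:{B,S}
  cell(2,2) b: {S,T1}  orig:{S}
  cell(0,1) aa: {S}
  cell(1,2) ab: {A,C}
  cell(0,2) aab: {S}

S ∈ T[0,2] ⇒ YES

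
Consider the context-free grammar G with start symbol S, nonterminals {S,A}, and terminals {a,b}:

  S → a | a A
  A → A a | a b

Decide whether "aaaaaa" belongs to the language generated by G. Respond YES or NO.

Convert to CNF:
  S -> T0 A | a
  A -> A T0 | T0 T1
  T0 -> a
  T1 -> b

Fill CYK table bottom-up:
  cell(0,0) a: {S,T0}  orig:{S}
  cell(1,1) a: {S,T0}  orig:{S}
  cell(2,2) a: {S,T0}  orig:{S}
  cell(3,3) a: {S,T0}  orig:{S}
  cell(4,4) a: {S,T0}  orig:{S}
  cell(5,5) a: {S,T0}  orig:{S}
  cell(0,1) aa: ∅
  cell(1,2) aa: ∅
  cell(2,3) aa: ∅
  cell(3,4) aa: ∅
  cell(4,5) aa: ∅
  cell(0,2) aaa: ∅
  cell(1,3) aaa: ∅
  cell(2,4) aaa: ∅
  cell(3,5) aaa: ∅
  cell(0,3) aaaa: ∅
  cell(1,4) aaaa: ∅
  cell(2,5) aaaa: ∅
  cell(0,4) aaaaa: ∅
  cell(1,5) aaaaa: ∅
  cell(0,5) aaaaaa: ∅

S ∉ T[0,5] ⇒ NO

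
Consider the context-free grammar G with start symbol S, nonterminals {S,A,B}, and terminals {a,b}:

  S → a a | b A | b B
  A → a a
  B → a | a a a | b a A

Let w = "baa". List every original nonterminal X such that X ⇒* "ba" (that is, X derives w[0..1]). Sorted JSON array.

CNF form of G:
  S -> T0 T0 | T1 A | T1 B
  A -> T0 T0
  B -> T0 X2 | T1 X3 | a
  T0 -> a
  T1 -> b
  X2 -> T0 T0
  X3 -> T0 A

CYK fill, restricted to cells inside w[0..1]:
  T[0,0] 'b' = {T1}  orig:{}
  T[1,1] 'a' = {B,T0}  orig:{B}
  T[0,1] 'ba' = {S}

Original NTs in T[0,1] deriving "ba": ["S"]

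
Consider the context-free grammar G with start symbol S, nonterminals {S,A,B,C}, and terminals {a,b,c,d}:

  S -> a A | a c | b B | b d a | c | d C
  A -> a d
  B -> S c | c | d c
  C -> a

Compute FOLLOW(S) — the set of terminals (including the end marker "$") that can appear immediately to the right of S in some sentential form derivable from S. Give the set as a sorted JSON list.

FIRST sets, iterate to fixpoint:
pass 1:
  A via A→a d: +{a}
  B via B→c: +{c}
  B via B→d c: +{d}
  C via C→a: +{a}
  S via S→a A: +{a}
  S via S→b B: +{b}
  S via S→c: +{c}
  S via S→d C: +{d}
  FIRST(S)={a,b,c,d}  FIRST(A)={a}  FIRST(B)={c,d}  FIRST(C)={a}
pass 2:
  B via B→S c: +{a,b}
  FIRST(S)={a,b,c,d}  FIRST(A)={a}  FIRST(B)={a,b,c,d}  FIRST(C)={a}
pass 3: (stable)
  FIRST(S)={a,b,c,d}  FIRST(A)={a}  FIRST(B)={a,b,c,d}  FIRST(C)={a}

Compute FOLLOW by fixpoint:
seed FOLLOW(S) with $
iter 1:
  B→S c: FOLLOW(S) ⊇ FIRST(c) = {c}; new: +{c}
  S→a A: FOLLOW(A) ⊇ FOLLOW(S) ⊇ {$,c}; new: +{$,c}
  S→b B: FOLLOW(B) ⊇ FOLLOW(S) ⊇ {$,c}; new: +{$,c}
  S→d C: FOLLOW(C) ⊇ FOLLOW(S) ⊇ {$,c}; new: +{$,c}
  FOLLOW(S)={$,c}  FOLLOW(A)={$,c}  FOLLOW(B)={$,c}  FOLLOW(C)={$,c}
iter 2: (no change)
  FOLLOW(S)={$,c}  FOLLOW(A)={$,c}  FOLLOW(B)={$,c}  FOLLOW(C)={$,c}

FOLLOW(S) = ["$", "c"]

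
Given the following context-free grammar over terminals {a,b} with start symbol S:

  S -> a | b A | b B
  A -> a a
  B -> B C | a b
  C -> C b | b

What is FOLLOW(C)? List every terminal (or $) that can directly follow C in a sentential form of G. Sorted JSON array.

FIRST iteration:
pass 1:
  A via A→a a: +{a}
  B via B→a b: +{a}
  C via C→b: +{b}
  S via S→a: +{a}
  S via S→b A: +{b}
  S: {a,b}  A: {a}  B: {a}  C: {b}
pass 2: — fixpoint
  S: {a,b}  A: {a}  B: {a}  C: {b}

Compute FOLLOW by fixpoint:
FOLLOW(S) := {$}
[1]
  B→B C: FOLLOW(B) ⊇ FIRST(C) = {b}; new: +{b}
  B→B C: FOLLOW(C) ⊇ FOLLOW(B) ⊇ {b}; new: +{b}
  S→b A: FOLLOW(A) ⊇ FOLLOW(S) ⊇ {$}; new: +{$}
  S→b B: FOLLOW(B) ⊇ FOLLOW(S) ⊇ {$}; new: +{$}
  FOLLOW[S]={$}  FOLLOW[A]={$}  FOLLOW[B]={$,b}  FOLLOW[C]={b}
[2]
  B→B C: FOLLOW(C) ⊇ FOLLOW(B) ⊇ {$,b}; new: +{$}
  FOLLOW[S]={$}  FOLLOW[A]={$}  FOLLOW[B]={$,b}  FOLLOW[C]={$,b}
[3] (stable)
  FOLLOW[S]={$}  FOLLOW[A]={$}  FOLLOW[B]={$,b}  FOLLOW[C]={$,b}

FOLLOW(C) = ["$", "b"]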